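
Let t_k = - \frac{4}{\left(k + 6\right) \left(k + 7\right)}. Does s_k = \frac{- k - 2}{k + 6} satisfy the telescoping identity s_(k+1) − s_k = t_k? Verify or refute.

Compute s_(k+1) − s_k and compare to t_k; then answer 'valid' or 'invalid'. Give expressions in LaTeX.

Valid — Δs_k = t_k.

s_(k+1) = (-k - 3)/(k + 7)
s_(k+1) − s_k = -4/(k**2 + 13*k + 42)
(s_(k+1) − s_k) − t_k = 0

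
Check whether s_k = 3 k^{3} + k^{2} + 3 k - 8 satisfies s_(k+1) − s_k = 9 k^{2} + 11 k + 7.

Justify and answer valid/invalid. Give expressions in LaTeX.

valid; difference matches t_k

s_(k+1) = 3*k**3 + 10*k**2 + 14*k - 1
s_(k+1) − s_k = 9*k**2 + 11*k + 7
(s_(k+1) − s_k) − t_k = 0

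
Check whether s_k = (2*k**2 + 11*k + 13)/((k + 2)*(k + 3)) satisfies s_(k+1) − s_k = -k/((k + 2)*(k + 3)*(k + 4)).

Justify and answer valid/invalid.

s_(k+1) = (11*k + 2*(k + 1)**2 + 24)/((k + 3)*(k + 4))
s_(k+1) − s_k = -k/(k**3 + 9*k**2 + 26*k + 24)
(s_(k+1) − s_k) − t_k = 0

Valid: the claim telescopes to t_k.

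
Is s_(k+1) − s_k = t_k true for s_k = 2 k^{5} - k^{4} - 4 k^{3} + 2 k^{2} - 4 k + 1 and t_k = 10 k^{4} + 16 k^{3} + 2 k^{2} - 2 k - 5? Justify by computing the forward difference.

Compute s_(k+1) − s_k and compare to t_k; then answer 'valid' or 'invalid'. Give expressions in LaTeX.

Valid: the claim telescopes to t_k.

s_(k+1) = 2*k**5 + 9*k**4 + 12*k**3 + 4*k**2 - 6*k - 4
s_(k+1) − s_k = 10*k**4 + 16*k**3 + 2*k**2 - 2*k - 5
(s_(k+1) − s_k) − t_k = 0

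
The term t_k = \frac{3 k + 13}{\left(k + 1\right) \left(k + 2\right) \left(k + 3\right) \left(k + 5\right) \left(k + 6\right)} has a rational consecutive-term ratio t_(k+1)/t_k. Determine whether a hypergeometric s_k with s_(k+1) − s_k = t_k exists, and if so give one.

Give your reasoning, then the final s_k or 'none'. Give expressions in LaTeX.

Compute t_(k+1)/t_k: get (k + 1)*(k + 5)*(3*k + 16)/((k + 4)*(k + 7)*(3*k + 13)).
So A=k + 1 and B=k + 7, with C=k**2 + 25*k/3 + 52/3.
Solve (k + 1)·f(k+1) − (k + 6)·f(k) = k**2 + 25*k/3 + 52/3.
Bound: deg f ≤ 5.
Coefficient equations give f(k) = k*(k + 3)*(k + 4)*(k**2 + 8*k + 17)/30.
Then R = B(k−1)f/C = k*(k + 3)*(k + 6)*(k**2 + 8*k + 17)/(10*(3*k + 13)), so s_k = R(k)·t_k = k*(k**2 + 8*k + 17)/(10*(k**3 + 8*k**2 + 17*k + 10)).
Verify: (3*k + 13)/(k**5 + 17*k**4 + 107*k**3 + 307*k**2 + 396*k + 180) matches t_k.

s_k = \frac{k \left(k^{2} + 8 k + 17\right)}{10 \left(k^{3} + 8 k^{2} + 17 k + 10\right)}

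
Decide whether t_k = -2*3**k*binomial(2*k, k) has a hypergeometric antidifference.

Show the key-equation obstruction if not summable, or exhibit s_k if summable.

r(k) = 6*(2*k + 1)/(k + 1) after simplifying.
A = 12*k + 6, B = k + 1, C = 1.
Need (12*k + 6)·f(k+1) − (k)·f(k) = 1.
From deg A=1, deg B=1, deg C=0: d=-1.
Bound -1 < 0, so the key equation has no polynomial solution.

No — t_k has no hypergeometric antidifference.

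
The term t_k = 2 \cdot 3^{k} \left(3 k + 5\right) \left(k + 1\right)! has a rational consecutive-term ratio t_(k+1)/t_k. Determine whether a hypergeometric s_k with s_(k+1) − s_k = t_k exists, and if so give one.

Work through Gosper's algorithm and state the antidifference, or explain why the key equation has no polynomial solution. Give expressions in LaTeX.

Compute t_(k+1)/t_k: get 3*(k + 2)*(3*k + 8)/(3*k + 5).
So A=3*k + 6 and B=1, with C=k + 5/3.
Set up (3*k + 6)·f(k+1) − (1)·f(k) − (k + 5/3) = 0.
Degrees (1,0,1) ⇒ d ≤ 0.
A polynomial solution: f(k) = 1/3.
Get s_k = R·t_k = 2*3**k*factorial(k + 1) with R(k) = B(k−1)f(k)/C(k) = 1/(3*k + 5).
s_(k+1) − s_k = 2*3**k*(3*k + 5)*factorial(k + 1) = t_k.

s_k = 2 \cdot 3^{k} \left(k + 1\right)!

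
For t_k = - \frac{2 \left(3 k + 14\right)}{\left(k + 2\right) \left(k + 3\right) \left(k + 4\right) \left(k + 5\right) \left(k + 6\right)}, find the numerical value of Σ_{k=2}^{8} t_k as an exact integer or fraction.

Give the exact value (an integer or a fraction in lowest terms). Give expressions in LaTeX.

Σ = -61/4620

Compute t_(k+1)/t_k: get (k + 2)*(3*k + 17)/((k + 7)*(3*k + 14)).
Factor: A=k + 2; B=k + 7; C=k + 14/3.
Solve (k + 2)·f(k+1) − (k + 6)·f(k) = k + 14/3.
Degrees (1,1,1) ⇒ d ≤ 4.
Solve for f: f(k) = k*(k + 4)*(k**2 + 10*k + 31)/90 (degree 4 ≤ 4).
R(k) = B(k−1)·f(k)/C(k) = k*(k + 4)*(k + 6)*(k**2 + 10*k + 31)/(30*(3*k + 14)); s_k = R·t_k = k*(-k**2 - 10*k - 31)/(15*(k**3 + 10*k**2 + 31*k + 30)).
s_(k+1) − s_k = 2*(-3*k - 14)/(k**5 + 20*k**4 + 155*k**3 + 580*k**2 + 1044*k + 720) = t_k.
Σ_(k=2)^(8) t_k = s_(9) − s_(2) = -101/1540 − (-11/210) = -61/4620.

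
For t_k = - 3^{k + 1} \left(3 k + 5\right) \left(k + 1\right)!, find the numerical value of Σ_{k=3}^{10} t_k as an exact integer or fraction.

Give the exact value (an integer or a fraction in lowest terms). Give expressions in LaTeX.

Compute t_(k+1)/t_k: get 3*(k + 2)*(3*k + 8)/(3*k + 5).
Gosper form: A/B · C(k+1)/C(k) with A=3*k + 6, B=1, C=k + 5/3.
Key eq: (3*k + 6)·f(k+1) = (1)·f(k) + (k + 5/3).
Degrees (1,0,1) ⇒ d ≤ 0.
A polynomial solution: f(k) = 1/3.
Get s_k = R·t_k = -3**(k + 1)*factorial(k + 1) with R(k) = B(k−1)f(k)/C(k) = 1/(3*k + 5).
Verify: -3**(k + 1)*(3*k + 5)*factorial(k + 1) matches t_k.
Sum = s_(11) − s_(3); s_(11) = -254561089305600, s_(3) = -1944 ⇒ -254561089303656.

Σ = -254561089303656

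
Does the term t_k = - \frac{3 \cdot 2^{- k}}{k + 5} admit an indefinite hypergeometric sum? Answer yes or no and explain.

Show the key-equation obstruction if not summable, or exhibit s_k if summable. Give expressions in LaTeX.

Compute t_(k+1)/t_k: get (k + 5)/(2*(k + 6)).
A = k/2 + 5/2, B = k + 6, C = 1.
Need (k/2 + 5/2)·f(k+1) − (k + 5)·f(k) = 1.
Degrees (1,1,0) ⇒ d ≤ -1.
Negative degree bound (-1): no f exists, t_k not Gosper-summable.

No — negative degree bound, so no certificate f.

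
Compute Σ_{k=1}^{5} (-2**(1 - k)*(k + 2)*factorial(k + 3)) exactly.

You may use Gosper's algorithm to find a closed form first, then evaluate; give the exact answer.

Σ = -22632

Ratio r(k) = (k + 3)*(k + 4)/(2*(k + 2)).
Normal form (A,B,C) = (k/2 + 2, 1, k + 2).
Set up (k/2 + 2)·f(k+1) − (1)·f(k) − (k + 2) = 0.
Degrees (1,0,1) ⇒ d ≤ 0.
Coefficient equations give f(k) = 2.
Then R = B(k−1)f/C = 2/(k + 2), so s_k = R(k)·t_k = -2**(2 - k)*factorial(k + 3).
Δs = -2**(1 - k)*(k + 2)*factorial(k + 3), as required.
Evaluate s at k=6 and k=1: -22680 and -48; difference -22632.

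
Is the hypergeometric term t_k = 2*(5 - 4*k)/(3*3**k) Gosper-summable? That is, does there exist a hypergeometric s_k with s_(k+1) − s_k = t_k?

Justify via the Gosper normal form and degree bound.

Yes. s_k = (4*k - 3)/3**k.

Ratio r(k) = (4*k - 1)/(3*(4*k - 5)).
Factor: A=1/3; B=1; C=k - 5/4.
Need (1/3)·f(k+1) − (1)·f(k) = k - 5/4.
From deg A=0, deg B=0, deg C=1: d=1.
A polynomial solution: f(k) = -3*(4*k - 3)/8.
Certificate R = B(k−1)f/C = -3*(4*k - 3)/(2*(4*k - 5)) gives s_k = (4*k - 3)/3**k.
s_(k+1) − s_k = 2*(5 - 4*k)/(3*3**k) = t_k.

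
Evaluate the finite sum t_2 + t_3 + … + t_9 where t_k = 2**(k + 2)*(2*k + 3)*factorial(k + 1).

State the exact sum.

Step 1: r(k) = 2*(k + 2)*(2*k + 5)/(2*k + 3).
A = 2*k + 4, B = 1, C = k + 3/2.
f must satisfy (2*k + 4)·f(k+1) − (1)·f(k) = k + 3/2.
From deg A=1, deg B=0, deg C=1: d=0.
Coefficient equations give f(k) = 1/2.
R(k) = B(k−1)·f(k)/C(k) = 1/(2*k + 3); s_k = R·t_k = 2**(k + 2)*factorial(k + 1).
Δs = 2**(k + 2)*(2*k + 3)*factorial(k + 1), as required.
Telescoping: Σ = s_(10) − s_(2) = 163499212800 − (96) = 163499212704.

Σ = 163499212704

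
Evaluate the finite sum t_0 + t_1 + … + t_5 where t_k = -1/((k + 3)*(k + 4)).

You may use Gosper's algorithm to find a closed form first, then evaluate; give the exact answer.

Compute t_(k+1)/t_k: get (k + 3)/(k + 5).
Take A(k)=k + 3, B(k)=k + 5, C(k)=1.
Set up (k + 3)·f(k+1) − (k + 4)·f(k) − (1) = 0.
From deg A=1, deg B=1, deg C=0: d=1.
Solve for f: f(k) = k/3 (degree 1 ≤ 1).
Certificate R = B(k−1)f/C = k*(k + 4)/3 gives s_k = -k/(3*k + 9).
Verify: -1/(k**2 + 7*k + 12) matches t_k.
Sum = s_(6) − s_(0); s_(6) = -2/9, s_(0) = 0 ⇒ -2/9.

Σ = -2/9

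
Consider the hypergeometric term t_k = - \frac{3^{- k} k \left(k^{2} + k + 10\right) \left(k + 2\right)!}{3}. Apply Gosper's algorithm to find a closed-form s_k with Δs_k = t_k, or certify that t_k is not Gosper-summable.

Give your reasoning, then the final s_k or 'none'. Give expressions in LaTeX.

s_k = - 3^{- k} \left(k^{2} - k + 4\right) \left(k + 2\right)!

Step 1: r(k) = (k + 1)*(k + 3)*(k + (k + 1)**2 + 11)/(3*k*(k**2 + k + 10)).
Gosper form: A/B · C(k+1)/C(k) with A=k/3 + 1, B=1, C=k**3 + k**2 + 10*k.
Set up (k/3 + 1)·f(k+1) − (1)·f(k) − (k**3 + k**2 + 10*k) = 0.
From deg A=1, deg B=0, deg C=3: d=2.
Coefficient equations give f(k) = 3*(k**2 - k + 4).
Then R = B(k−1)f/C = 3*(k**2 - k + 4)/(k*(k**2 + k + 10)), so s_k = R(k)·t_k = -(k**2 - k + 4)*factorial(k + 2)/3**k.
Verify: -k*(k**2 + k + 10)*factorial(k + 2)/(3*3**k) matches t_k.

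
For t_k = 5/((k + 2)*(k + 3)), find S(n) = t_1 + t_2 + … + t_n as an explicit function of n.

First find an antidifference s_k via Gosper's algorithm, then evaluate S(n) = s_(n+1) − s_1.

S(n) = 5*n/(3*(n + 3))

Step 1: r(k) = (k + 2)/(k + 4).
Gosper form: A/B · C(k+1)/C(k) with A=k + 2, B=k + 4, C=1.
Key eq: (k + 2)·f(k+1) = (k + 3)·f(k) + (1).
d = 1 from the (1,1,0) case.
Match coefficients ⇒ f(k) = k/2.
Get s_k = R·t_k = 5*k/(2*(k + 2)) with R(k) = B(k−1)f(k)/C(k) = k*(k + 3)/2.
Verify: 5/(k**2 + 5*k + 6) matches t_k.
Evaluate: s_(n+1) = 5*(n + 1)/(2*(n + 3)); subtract s_(1) = 5/6 ⇒ S(n) = 5*n/(3*(n + 3)).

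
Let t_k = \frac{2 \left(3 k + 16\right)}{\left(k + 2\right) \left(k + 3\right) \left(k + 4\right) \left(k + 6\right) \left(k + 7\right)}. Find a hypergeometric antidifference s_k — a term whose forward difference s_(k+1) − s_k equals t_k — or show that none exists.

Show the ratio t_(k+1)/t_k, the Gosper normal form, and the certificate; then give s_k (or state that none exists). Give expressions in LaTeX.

t_(k+1)/t_k = (k + 2)*(k + 6)*(3*k + 19)/((k + 5)*(k + 8)*(3*k + 16)).
A = k + 2, B = k + 8, C = k**2 + 31*k/3 + 80/3.
Need (k + 2)·f(k+1) − (k + 7)·f(k) = k**2 + 31*k/3 + 80/3.
From deg A=1, deg B=1, deg C=2: d=5.
Coefficient equations give f(k) = k*(k + 4)*(k + 5)*(k**2 + 11*k + 36)/108.
Then R = B(k−1)f/C = k*(k + 4)*(k + 7)*(k**2 + 11*k + 36)/(36*(3*k + 16)), so s_k = R(k)·t_k = k*(k**2 + 11*k + 36)/(18*(k**3 + 11*k**2 + 36*k + 36)).
Check: Δs_k = 2*(3*k + 16)/(k**5 + 22*k**4 + 185*k**3 + 740*k**2 + 1404*k + 1008). ✓

s_k = \frac{k \left(k^{2} + 11 k + 36\right)}{18 \left(k^{3} + 11 k^{2} + 36 k + 36\right)}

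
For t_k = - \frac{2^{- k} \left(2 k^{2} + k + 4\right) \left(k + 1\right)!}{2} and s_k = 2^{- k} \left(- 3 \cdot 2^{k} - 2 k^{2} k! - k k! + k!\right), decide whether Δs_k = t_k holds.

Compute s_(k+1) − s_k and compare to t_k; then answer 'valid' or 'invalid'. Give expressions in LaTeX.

s_(k+1) = -(6*2**k + 2*k**3*factorial(k) + 7*k**2*factorial(k) + 7*k*factorial(k) + 2*factorial(k))/(2*2**k)
s_(k+1) − s_k = -(2*k**2 + k + 4)*factorial(k + 1)/(2*2**k)
(s_(k+1) − s_k) − t_k = 0

Valid: the claim telescopes to t_k.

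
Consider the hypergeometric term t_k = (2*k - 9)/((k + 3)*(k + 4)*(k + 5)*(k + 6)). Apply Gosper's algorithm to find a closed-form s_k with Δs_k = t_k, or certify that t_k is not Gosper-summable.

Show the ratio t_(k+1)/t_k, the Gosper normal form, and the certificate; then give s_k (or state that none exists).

Step 1: r(k) = (k + 3)*(2*k - 7)/((k + 7)*(2*k - 9)).
Take A(k)=k + 3, B(k)=k + 7, C(k)=k - 9/2.
Key eq: (k + 3)·f(k+1) = (k + 6)·f(k) + (k - 9/2).
Bound: deg f ≤ 3.
Coefficient equations give f(k) = -k*(k**2 + 12*k + 77)/60.
Get s_k = R·t_k = k*(-k**2 - 12*k - 77)/(30*(k + 3)*(k + 4)*(k + 5)) with R(k) = B(k−1)f(k)/C(k) = -k*(k + 6)*(k**2 + 12*k + 77)/(30*(2*k - 9)).
Verify: (2*k - 9)/(k**4 + 18*k**3 + 119*k**2 + 342*k + 360) matches t_k.

s_k = k*(-k**2 - 12*k - 77)/(30*(k + 3)*(k + 4)*(k + 5))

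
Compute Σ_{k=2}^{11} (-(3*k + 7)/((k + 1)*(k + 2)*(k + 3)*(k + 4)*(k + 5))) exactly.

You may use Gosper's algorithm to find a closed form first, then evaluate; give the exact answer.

r(k) = (k + 1)*(3*k + 10)/((k + 6)*(3*k + 7)) after simplifying.
Gosper form: A/B · C(k+1)/C(k) with A=k + 1, B=k + 6, C=k + 7/3.
Solve (k + 1)·f(k+1) − (k + 5)·f(k) = k + 7/3.
Bound: deg f ≤ 4.
Solve for f: f(k) = k*(k + 2)*(k**2 + 8*k + 19)/36 (degree 4 ≤ 4).
R(k) = B(k−1)·f(k)/C(k) = k*(k + 2)*(k + 5)*(k**2 + 8*k + 19)/(12*(3*k + 7)); s_k = R·t_k = k*(-k**2 - 8*k - 19)/(12*(k**3 + 8*k**2 + 19*k + 12)).
Check: Δs_k = (-3*k - 7)/(k**5 + 15*k**4 + 85*k**3 + 225*k**2 + 274*k + 120). ✓
Telescoping: Σ = s_(12) − s_(2) = -259/3120 − (-13/180) = -101/9360.

Σ = -101/9360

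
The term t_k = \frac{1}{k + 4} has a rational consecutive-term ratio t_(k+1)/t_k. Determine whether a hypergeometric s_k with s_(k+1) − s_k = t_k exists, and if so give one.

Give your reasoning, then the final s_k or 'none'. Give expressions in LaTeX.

none (Gosper's algorithm certifies no s_k)

t_(k+1)/t_k = (k + 4)/(k + 5).
Normal form (A,B,C) = (k + 4, k + 5, 1).
Set up (k + 4)·f(k+1) − (k + 4)·f(k) − (1) = 0.
deg f ≤ 0 (via 1,1,0).
f = c0 ⇒ A·f(k+1) − B(k−1)·f(k) − C = -1. The system {-1 = 0} is inconsistent; no antidifference.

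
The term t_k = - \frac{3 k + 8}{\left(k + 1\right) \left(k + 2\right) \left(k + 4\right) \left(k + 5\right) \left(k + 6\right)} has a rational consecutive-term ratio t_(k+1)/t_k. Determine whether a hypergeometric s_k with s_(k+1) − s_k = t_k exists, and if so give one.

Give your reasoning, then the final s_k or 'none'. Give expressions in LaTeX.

s_k = \frac{k \left(- k^{2} - 10 k - 29\right)}{20 \left(k^{3} + 10 k^{2} + 29 k + 20\right)}

Ratio r(k) = (k + 1)*(k + 4)*(3*k + 11)/((k + 3)*(k + 7)*(3*k + 8)).
Gosper form: A/B · C(k+1)/C(k) with A=k + 1, B=k + 7, C=k**2 + 17*k/3 + 8.
Set up (k + 1)·f(k+1) − (k + 6)·f(k) − (k**2 + 17*k/3 + 8) = 0.
Degrees (1,1,2) ⇒ d ≤ 5.
A polynomial solution: f(k) = k*(k + 2)*(k + 3)*(k**2 + 10*k + 29)/60.
Certificate R = B(k−1)f/C = k*(k + 2)*(k + 6)*(k**2 + 10*k + 29)/(20*(3*k + 8)) gives s_k = k*(-k**2 - 10*k - 29)/(20*(k**3 + 10*k**2 + 29*k + 20)).
s_(k+1) − s_k = (-3*k - 8)/(k**5 + 18*k**4 + 121*k**3 + 372*k**2 + 508*k + 240) = t_k.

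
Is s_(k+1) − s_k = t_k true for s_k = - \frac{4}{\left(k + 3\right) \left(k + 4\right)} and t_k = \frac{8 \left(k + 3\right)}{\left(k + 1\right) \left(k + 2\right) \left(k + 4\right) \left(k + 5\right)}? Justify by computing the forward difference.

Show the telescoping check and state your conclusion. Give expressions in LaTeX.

Invalid: residual \frac{8 \left(- 3 k - 7\right)}{k^{5} + 15 k^{4} + 85 k^{3} + 225 k^{2} + 274 k + 120} ≠ 0.

s_(k+1) = -4/((k + 4)*(k + 5))
s_(k+1) − s_k = 8/(k**3 + 12*k**2 + 47*k + 60)
(s_(k+1) − s_k) − t_k = 8*(-3*k - 7)/(k**5 + 15*k**4 + 85*k**3 + 225*k**2 + 274*k + 120)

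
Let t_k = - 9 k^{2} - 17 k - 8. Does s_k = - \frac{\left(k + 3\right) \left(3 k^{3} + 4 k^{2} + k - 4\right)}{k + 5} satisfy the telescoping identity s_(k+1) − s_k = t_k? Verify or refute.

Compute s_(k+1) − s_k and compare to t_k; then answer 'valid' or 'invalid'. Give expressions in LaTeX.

s_(k+1) = -(k + 4)*(k + 3*(k + 1)**3 + 4*(k + 1)**2 - 3)/(k + 6)
s_(k+1) − s_k = (-9*k**4 - 104*k**3 - 349*k**2 - 414*k - 152)/(k**2 + 11*k + 30)
(s_(k+1) − s_k) − t_k = 4*(3*k**3 + 29*k**2 + 46*k + 22)/(k**2 + 11*k + 30)

Invalid: residual \frac{4 \left(3 k^{3} + 29 k^{2} + 46 k + 22\right)}{k^{2} + 11 k + 30} ≠ 0.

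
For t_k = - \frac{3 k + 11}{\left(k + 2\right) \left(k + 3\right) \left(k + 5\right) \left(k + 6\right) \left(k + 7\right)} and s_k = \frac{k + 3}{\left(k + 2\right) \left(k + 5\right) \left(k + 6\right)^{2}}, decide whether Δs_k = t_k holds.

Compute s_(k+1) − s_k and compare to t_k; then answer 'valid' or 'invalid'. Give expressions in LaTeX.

s_(k+1) = (k + 4)/((k + 3)*(k + 6)*(k + 7)**2)
s_(k+1) − s_k = ((k + 2)*(k + 4)*(k + 5)*(k + 6) - (k + 3)**2*(k + 7)**2)/((k + 2)*(k + 3)*(k + 5)*(k + 6)**2*(k + 7)**2)
(s_(k+1) − s_k) − t_k = 3*(4*k**2 + 39*k + 87)/(k**7 + 36*k**6 + 544*k**5 + 4458*k**4 + 21307*k**3 + 59082*k**2 + 87444*k + 52920)

Invalid: residual \frac{3 \left(4 k^{2} + 39 k + 87\right)}{k^{7} + 36 k^{6} + 544 k^{5} + 4458 k^{4} + 21307 k^{3} + 59082 k^{2} + 87444 k + 52920} ≠ 0.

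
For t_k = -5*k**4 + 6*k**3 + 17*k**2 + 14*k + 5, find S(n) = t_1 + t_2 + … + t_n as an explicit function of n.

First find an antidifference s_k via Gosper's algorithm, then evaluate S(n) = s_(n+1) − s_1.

S(n) = n*(-n**4 - n**3 + 7*n**2 + 17*n + 15)

The ratio is (5*k**4 + 14*k**3 - 5*k**2 - 46*k - 37)/(5*k**4 - 6*k**3 - 17*k**2 - 14*k - 5).
So A=1 and B=1, with C=k**4 - 6*k**3/5 - 17*k**2/5 - 14*k/5 - 1.
Need (1)·f(k+1) − (1)·f(k) = k**4 - 6*k**3/5 - 17*k**2/5 - 14*k/5 - 1.
deg f ≤ 5 (via 0,0,4).
Match coefficients ⇒ f(k) = k*(k**4 - 4*k**3 - k**2 - 1)/5.
Certificate R = B(k−1)f/C = k*(k**4 - 4*k**3 - k**2 - 1)/(5*k**4 - 6*k**3 - 17*k**2 - 14*k - 5) gives s_k = -k**5 + 4*k**4 + k**3 + k.
s_(k+1) − s_k = -5*k**4 + 6*k**3 + 17*k**2 + 14*k + 5 = t_k.
Telescope: S(n) = s_(n+1) − s_(1) = -n**5 - n**4 + 7*n**3 + 17*n**2 + 15*n + 5 − (5) = n*(-n**4 - n**3 + 7*n**2 + 17*n + 15).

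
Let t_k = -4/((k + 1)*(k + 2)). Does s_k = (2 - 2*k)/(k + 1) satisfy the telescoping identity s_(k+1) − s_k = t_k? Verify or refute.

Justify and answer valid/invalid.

s_(k+1) = -2*k/(k + 2)
s_(k+1) − s_k = -4/(k**2 + 3*k + 2)
(s_(k+1) − s_k) − t_k = 0

valid (s_(k+1) − s_k reduces to t_k)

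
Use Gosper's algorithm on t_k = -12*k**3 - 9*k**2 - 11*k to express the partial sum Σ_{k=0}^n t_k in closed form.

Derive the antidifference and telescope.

S(n) = n*(-3*n**3 - 9*n**2 - 13*n - 7)

r(k) = (12*k**3 + 45*k**2 + 65*k + 32)/(k*(12*k**2 + 9*k + 11)) after simplifying.
A = 1, B = 1, C = k**3 + 3*k**2/4 + 11*k/12.
Set up (1)·f(k+1) − (1)·f(k) − (k**3 + 3*k**2/4 + 11*k/12) = 0.
d = 4 from the (0,0,3) case.
Solving with deg f ≤ 4: f(k) = k*(k - 1)*(3*k**2 + 4)/12.
Get s_k = R·t_k = k*(-3*k**3 + 3*k**2 - 4*k + 4) with R(k) = B(k−1)f(k)/C(k) = (k - 1)*(3*k**2 + 4)/(12*k**2 + 9*k + 11).
Check: Δs_k = k*(-12*k**2 - 9*k - 11). ✓
s_(n+1) = n*(-3*n**3 - 9*n**2 - 13*n - 7) and s_(0) = 0, so S(n) = n*(-3*n**3 - 9*n**2 - 13*n - 7).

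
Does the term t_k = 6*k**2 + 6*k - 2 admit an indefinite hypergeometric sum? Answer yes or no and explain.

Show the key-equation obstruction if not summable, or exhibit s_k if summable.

Step 1: r(k) = (3*k**2 + 9*k + 5)/(3*k**2 + 3*k - 1).
Normal form (A,B,C) = (1, 1, k**2 + k - 1/3).
Need (1)·f(k+1) − (1)·f(k) = k**2 + k - 1/3.
Degrees (0,0,2) ⇒ d ≤ 3.
Solve for f: f(k) = k*(k**2 - 2)/3 (degree 3 ≤ 3).
Certificate R = B(k−1)f/C = k*(k**2 - 2)/(3*k**2 + 3*k - 1) gives s_k = 2*k*(k**2 - 2).
s_(k+1) − s_k = 6*k**2 + 6*k - 2 = t_k.

Yes. s_k = 2*k*(k**2 - 2).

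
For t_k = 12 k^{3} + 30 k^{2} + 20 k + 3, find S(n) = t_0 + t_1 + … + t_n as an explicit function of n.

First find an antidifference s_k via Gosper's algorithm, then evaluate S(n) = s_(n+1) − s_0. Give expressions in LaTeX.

The ratio is (12*k**3 + 66*k**2 + 116*k + 65)/(12*k**3 + 30*k**2 + 20*k + 3).
Factor: A=1; B=1; C=k**3 + 5*k**2/2 + 5*k/3 + 1/4.
Set up (1)·f(k+1) − (1)·f(k) − (k**3 + 5*k**2/2 + 5*k/3 + 1/4) = 0.
d = 4 from the (0,0,3) case.
A polynomial solution: f(k) = k*(3*k**3 + 4*k**2 - 2*k - 2)/12.
So s_k = (B(k−1)f/C)·t_k = (k*(3*k**3 + 4*k**2 - 2*k - 2)/((2*k + 3)*(6*k**2 + 6*k + 1)))·t_k = k*(3*k**3 + 4*k**2 - 2*k - 2).
s_(k+1) − s_k = 12*k**3 + 30*k**2 + 20*k + 3 = t_k.
Telescope: S(n) = s_(n+1) − s_(0) = 3*n**4 + 16*n**3 + 28*n**2 + 18*n + 3 − (0) = 3*n**4 + 16*n**3 + 28*n**2 + 18*n + 3.

S(n) = 3 n^{4} + 16 n^{3} + 28 n^{2} + 18 n + 3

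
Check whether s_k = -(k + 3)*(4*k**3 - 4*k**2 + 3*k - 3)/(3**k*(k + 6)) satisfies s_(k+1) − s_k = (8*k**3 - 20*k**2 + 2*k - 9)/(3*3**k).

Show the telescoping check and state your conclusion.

s_(k+1) = k*(-4*k**3 - 24*k**2 - 39*k - 28)/(3*3**k*(k + 7))
s_(k+1) − s_k = (8*k**5 + 60*k**4 - 42*k**3 - 433*k**2 - 69*k - 189)/(3*3**k*(k**2 + 13*k + 42))
(s_(k+1) − s_k) − t_k = (-8*k**4 - 40*k**3 + 130*k**2 - 12*k + 63)/(3**k*(k**2 + 13*k + 42))

Invalid: residual (-8*k**4 - 40*k**3 + 130*k**2 - 12*k + 63)/(3**k*(k**2 + 13*k + 42)) ≠ 0.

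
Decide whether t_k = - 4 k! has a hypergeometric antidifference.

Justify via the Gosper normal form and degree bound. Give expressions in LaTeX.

r(k) = k + 1 after simplifying.
Take A(k)=k + 1, B(k)=1, C(k)=1.
Need (k + 1)·f(k+1) − (1)·f(k) = 1.
Bound: deg f ≤ -1.
Bound -1 < 0, so the key equation has no polynomial solution.

No — key equation has no polynomial f.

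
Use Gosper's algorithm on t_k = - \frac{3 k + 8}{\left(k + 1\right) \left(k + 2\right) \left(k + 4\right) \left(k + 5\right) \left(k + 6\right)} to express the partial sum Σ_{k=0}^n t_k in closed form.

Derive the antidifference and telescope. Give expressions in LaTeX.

Ratio r(k) = (k + 1)*(k + 4)*(3*k + 11)/((k + 3)*(k + 7)*(3*k + 8)).
Factor: A=k + 1; B=k + 7; C=k**2 + 17*k/3 + 8.
f must satisfy (k + 1)·f(k+1) − (k + 6)·f(k) = k**2 + 17*k/3 + 8.
deg f ≤ 5 (via 1,1,2).
Match coefficients ⇒ f(k) = k*(k + 2)*(k + 3)*(k**2 + 10*k + 29)/60.
So s_k = (B(k−1)f/C)·t_k = (k*(k + 2)*(k + 6)*(k**2 + 10*k + 29)/(20*(3*k + 8)))·t_k = k*(-k**2 - 10*k - 29)/(20*(k**3 + 10*k**2 + 29*k + 20)).
Verify: (-3*k - 8)/(k**5 + 18*k**4 + 121*k**3 + 372*k**2 + 508*k + 240) matches t_k.
Σ_(k=0)^n t_k = s_(n+1) − s_(0) = ((-n**3 - 13*n**2 - 52*n - 40)/(20*(n**3 + 13*n**2 + 52*n + 60))) − (0), i.e. (-n**3 - 13*n**2 - 52*n - 40)/(20*(n**3 + 13*n**2 + 52*n + 60)).

S(n) = \frac{- n^{3} - 13 n^{2} - 52 n - 40}{20 \left(n^{3} + 13 n^{2} + 52 n + 60\right)}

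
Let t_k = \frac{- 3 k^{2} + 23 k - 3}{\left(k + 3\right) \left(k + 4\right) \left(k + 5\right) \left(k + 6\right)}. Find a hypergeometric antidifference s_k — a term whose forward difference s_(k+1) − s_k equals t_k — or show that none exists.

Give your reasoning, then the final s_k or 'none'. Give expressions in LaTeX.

s_k = \frac{k \left(- k^{2} + 48 k - 67\right)}{20 \left(k + 3\right) \left(k + 4\right) \left(k + 5\right)}

r(k) = -(k + 3)*(23*k - 3*(k + 1)**2 + 20)/((k + 7)*(3*k**2 - 23*k + 3)) after simplifying.
Factor: A=k + 3; B=k + 7; C=k**2 - 23*k/3 + 1.
Need (k + 3)·f(k+1) − (k + 6)·f(k) = k**2 - 23*k/3 + 1.
Bound: deg f ≤ 3.
Solve for f: f(k) = k*(k**2 - 48*k + 67)/60 (degree 3 ≤ 3).
Get s_k = R·t_k = k*(-k**2 + 48*k - 67)/(20*(k + 3)*(k + 4)*(k + 5)) with R(k) = B(k−1)f(k)/C(k) = k*(k + 6)*(k**2 - 48*k + 67)/(20*(3*k**2 - 23*k + 3)).
Verify: (-3*k**2 + 23*k - 3)/(k**4 + 18*k**3 + 119*k**2 + 342*k + 360) matches t_k.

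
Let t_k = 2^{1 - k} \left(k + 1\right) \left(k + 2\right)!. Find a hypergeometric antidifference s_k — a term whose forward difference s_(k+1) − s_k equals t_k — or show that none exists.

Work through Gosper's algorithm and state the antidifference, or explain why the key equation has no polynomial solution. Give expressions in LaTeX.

s_k = 2^{2 - k} \left(k + 2\right)!

t_(k+1)/t_k = (k + 2)*(k + 3)/(2*(k + 1)).
Factor: A=k/2 + 3/2; B=1; C=k + 1.
f must satisfy (k/2 + 3/2)·f(k+1) − (1)·f(k) = k + 1.
deg f ≤ 0 (via 1,0,1).
A polynomial solution: f(k) = 2.
Then R = B(k−1)f/C = 2/(k + 1), so s_k = R(k)·t_k = 2**(2 - k)*factorial(k + 2).
Verify: 2**(1 - k)*(k + 1)*factorial(k + 2) matches t_k.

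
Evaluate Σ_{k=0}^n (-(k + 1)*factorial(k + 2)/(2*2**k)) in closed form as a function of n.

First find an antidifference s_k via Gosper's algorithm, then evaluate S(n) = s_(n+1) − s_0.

S(n) = 2 - factorial(n + 3)/(2*2**n)

t_(k+1)/t_k = (k + 2)*(k + 3)/(2*(k + 1)).
So A=k/2 + 3/2 and B=1, with C=k + 1.
Solve (k/2 + 3/2)·f(k+1) − (1)·f(k) = k + 1.
From deg A=1, deg B=0, deg C=1: d=0.
Coefficient equations give f(k) = 2.
Get s_k = R·t_k = -factorial(k + 2)/2**k with R(k) = B(k−1)f(k)/C(k) = 2/(k + 1).
Δs = -(k + 1)*factorial(k + 2)/(2*2**k), as required.
Telescope: S(n) = s_(n+1) − s_(0) = -2**(-n - 1)*factorial(n + 3) − (-2) = 2 - factorial(n + 3)/(2*2**n).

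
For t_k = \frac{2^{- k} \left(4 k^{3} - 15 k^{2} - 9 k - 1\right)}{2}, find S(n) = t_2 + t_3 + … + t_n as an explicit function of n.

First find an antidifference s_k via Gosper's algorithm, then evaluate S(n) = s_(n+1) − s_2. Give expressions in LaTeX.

S(n) = 2^{- n - 2} \left(11 \cdot 2^{n} - 8 n^{3} - 18 n^{2} - 6 n + 10\right)

t_(k+1)/t_k = (4*k**3 - 3*k**2 - 27*k - 21)/(2*(4*k**3 - 15*k**2 - 9*k - 1)).
Factor: A=1/2; B=1; C=k**3 - 15*k**2/4 - 9*k/4 - 1/4.
Need (1/2)·f(k+1) − (1)·f(k) = k**3 - 15*k**2/4 - 9*k/4 - 1/4.
d = 3 from the (0,0,3) case.
Solve for f: f(k) = -(4*k**3 - 3*k**2 - 3*k - 3)/2 (degree 3 ≤ 3).
Certificate R = B(k−1)f/C = -2*(4*k**3 - 3*k**2 - 3*k - 3)/(4*k**3 - 15*k**2 - 9*k - 1) gives s_k = (-4*k**3 + 3*k**2 + 3*k + 3)/2**k.
Verify: (4*k**3 - 15*k**2 - 9*k - 1)/(2*2**k) matches t_k.
Evaluate: s_(n+1) = 2**(-n - 1)*(-4*n**3 - 9*n**2 - 3*n + 5); subtract s_(2) = -11/4 ⇒ S(n) = 2**(-n - 2)*(11*2**n - 8*n**3 - 18*n**2 - 6*n + 10).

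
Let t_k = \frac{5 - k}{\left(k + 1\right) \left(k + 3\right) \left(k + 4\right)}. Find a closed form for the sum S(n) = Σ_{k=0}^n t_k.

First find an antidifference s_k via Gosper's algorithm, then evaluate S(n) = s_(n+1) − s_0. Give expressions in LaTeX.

S(n) = \frac{n^{3} + 11 n^{2} + 30 n + 20}{2 \left(n^{3} + 9 n^{2} + 26 n + 24\right)}

The ratio is (k - 4)*(k + 1)*(k + 3)/((k - 5)*(k + 2)*(k + 5)).
Gosper form: A/B · C(k+1)/C(k) with A=k + 1, B=k + 5, C=k**2 - 3*k - 10.
Set up (k + 1)·f(k+1) − (k + 4)·f(k) − (k**2 - 3*k - 10) = 0.
Bound: deg f ≤ 3.
Coefficient equations give f(k) = -k*(k**2 + 8*k + 11)/2.
R(k) = B(k−1)·f(k)/C(k) = -k*(k + 4)*(k**2 + 8*k + 11)/(2*(k - 5)*(k + 2)); s_k = R·t_k = k*(k**2 + 8*k + 11)/(2*(k**3 + 6*k**2 + 11*k + 6)).
Check: Δs_k = (5 - k)/(k**3 + 8*k**2 + 19*k + 12). ✓
Σ_(k=0)^n t_k = s_(n+1) − s_(0) = ((n**3 + 11*n**2 + 30*n + 20)/(2*(n**3 + 9*n**2 + 26*n + 24))) − (0), i.e. (n**3 + 11*n**2 + 30*n + 20)/(2*(n**3 + 9*n**2 + 26*n + 24)).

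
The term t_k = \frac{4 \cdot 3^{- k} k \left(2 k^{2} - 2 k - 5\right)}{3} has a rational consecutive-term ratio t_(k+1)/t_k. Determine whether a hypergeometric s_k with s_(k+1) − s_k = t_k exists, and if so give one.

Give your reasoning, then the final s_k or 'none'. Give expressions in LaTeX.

Compute t_(k+1)/t_k: get (k + 1)*(2*k - 2*(k + 1)**2 + 7)/(3*k*(-2*k**2 + 2*k + 5)).
Gosper form: A/B · C(k+1)/C(k) with A=1/3, B=1, C=k**3 - k**2 - 5*k/2.
f must satisfy (1/3)·f(k+1) − (1)·f(k) = k**3 - k**2 - 5*k/2.
deg f ≤ 3 (via 0,0,3).
Match coefficients ⇒ f(k) = -3*(2*k**3 + k**2 - k + 1)/4.
Then R = B(k−1)f/C = -3*(2*k**3 + k**2 - k + 1)/(2*k*(2*k**2 - 2*k - 5)), so s_k = R(k)·t_k = 2*(-2*k**3 - k**2 + k - 1)/3**k.
Verify: 4*k*(2*k**2 - 2*k - 5)/(3*3**k) matches t_k.

s_k = 2 \cdot 3^{- k} \left(- 2 k^{3} - k^{2} + k - 1\right)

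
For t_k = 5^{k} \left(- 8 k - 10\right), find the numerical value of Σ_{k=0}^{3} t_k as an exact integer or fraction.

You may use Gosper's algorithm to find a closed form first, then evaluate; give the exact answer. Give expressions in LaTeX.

Ratio r(k) = 5*(4*k + 9)/(4*k + 5).
Take A(k)=5, B(k)=1, C(k)=k + 5/4.
Set up (5)·f(k+1) − (1)·f(k) − (k + 5/4) = 0.
d = 1 from the (0,0,1) case.
Match coefficients ⇒ f(k) = k/4.
Then R = B(k−1)f/C = k/(4*k + 5), so s_k = R(k)·t_k = -2*5**k*k.
Δs = 5**k*(-8*k - 10), as required.
Telescoping: Σ = s_(4) − s_(0) = -5000 − (0) = -5000.

Σ = -5000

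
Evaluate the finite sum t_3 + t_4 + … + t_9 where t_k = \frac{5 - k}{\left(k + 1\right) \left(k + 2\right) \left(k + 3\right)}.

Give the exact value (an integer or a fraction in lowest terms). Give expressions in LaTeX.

Compute t_(k+1)/t_k: get (k - 4)*(k + 1)/((k - 5)*(k + 4)).
Factor: A=k + 1; B=k + 4; C=k - 5.
Key eq: (k + 1)·f(k+1) = (k + 3)·f(k) + (k - 5).
From deg A=1, deg B=1, deg C=1: d=2.
Match coefficients ⇒ f(k) = -k*(k + 4).
Then R = B(k−1)f/C = -k*(k + 3)*(k + 4)/(k - 5), so s_k = R(k)·t_k = k*(k + 4)/((k + 1)*(k + 2)).
Check: Δs_k = (5 - k)/(k**3 + 6*k**2 + 11*k + 6). ✓
Evaluate s at k=10 and k=3: 35/33 and 21/20; difference 7/660.

Σ = 7/660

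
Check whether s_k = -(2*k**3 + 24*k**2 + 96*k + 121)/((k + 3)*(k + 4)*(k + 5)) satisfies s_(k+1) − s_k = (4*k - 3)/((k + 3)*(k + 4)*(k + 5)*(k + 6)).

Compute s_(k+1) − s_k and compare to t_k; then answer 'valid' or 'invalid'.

valid (s_(k+1) − s_k reduces to t_k)

s_(k+1) = (-96*k - 2*(k + 1)**3 - 24*(k + 1)**2 - 217)/((k + 4)*(k + 5)*(k + 6))
s_(k+1) − s_k = (4*k - 3)/(k**4 + 18*k**3 + 119*k**2 + 342*k + 360)
(s_(k+1) − s_k) − t_k = 0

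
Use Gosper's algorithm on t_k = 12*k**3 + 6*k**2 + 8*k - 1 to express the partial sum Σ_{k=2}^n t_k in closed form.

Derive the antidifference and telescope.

t_(k+1)/t_k = (12*k**3 + 42*k**2 + 56*k + 25)/(12*k**3 + 6*k**2 + 8*k - 1).
Gosper form: A/B · C(k+1)/C(k) with A=1, B=1, C=k**3 + k**2/2 + 2*k/3 - 1/12.
Set up (1)·f(k+1) − (1)·f(k) − (k**3 + k**2/2 + 2*k/3 - 1/12) = 0.
deg f ≤ 4 (via 0,0,3).
Match coefficients ⇒ f(k) = k*(3*k**3 - 4*k**2 + 4*k - 4)/12.
Certificate R = B(k−1)f/C = k*(3*k**3 - 4*k**2 + 4*k - 4)/(12*k**3 + 6*k**2 + 8*k - 1) gives s_k = k*(3*k**3 - 4*k**2 + 4*k - 4).
s_(k+1) − s_k = 12*k**3 + 6*k**2 + 8*k - 1 = t_k.
Telescope: S(n) = s_(n+1) − s_(2) = 3*n**4 + 8*n**3 + 10*n**2 + 4*n - 1 − (24) = 3*n**4 + 8*n**3 + 10*n**2 + 4*n - 25.

S(n) = 3*n**4 + 8*n**3 + 10*n**2 + 4*n - 25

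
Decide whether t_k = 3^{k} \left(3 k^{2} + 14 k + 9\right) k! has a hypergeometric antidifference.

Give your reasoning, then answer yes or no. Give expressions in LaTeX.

Step 1: r(k) = 3*(3*k**3 + 23*k**2 + 46*k + 26)/(3*k**2 + 14*k + 9).
Normal form (A,B,C) = (3*k + 3, 1, k**2 + 14*k/3 + 3).
f must satisfy (3*k + 3)·f(k+1) − (1)·f(k) = k**2 + 14*k/3 + 3.
d = 1 from the (1,0,2) case.
Solving with deg f ≤ 1: f(k) = (k + 3)/3.
Get s_k = R·t_k = 3**k*(k + 3)*factorial(k) with R(k) = B(k−1)f(k)/C(k) = (k + 3)/(3*k**2 + 14*k + 9).
Δs = 3**k*(3*k**2 + 14*k + 9)*factorial(k), as required.

Yes. s_k = 3^{k} \left(k + 3\right) k!.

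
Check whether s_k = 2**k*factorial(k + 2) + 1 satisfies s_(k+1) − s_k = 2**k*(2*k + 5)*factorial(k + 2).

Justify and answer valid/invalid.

s_(k+1) = 2**(k + 1)*factorial(k + 3) + 1
s_(k+1) − s_k = 2**k*(2*k + 5)*factorial(k + 2)
(s_(k+1) − s_k) − t_k = 0

Valid — Δs_k = t_k.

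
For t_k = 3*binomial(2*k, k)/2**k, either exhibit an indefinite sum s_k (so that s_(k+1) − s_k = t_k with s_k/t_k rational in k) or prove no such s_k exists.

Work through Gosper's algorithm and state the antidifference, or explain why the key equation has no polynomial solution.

The ratio is (2*k + 1)/(k + 1).
Gosper form: A/B · C(k+1)/C(k) with A=2*k + 1, B=k + 1, C=1.
f must satisfy (2*k + 1)·f(k+1) − (k)·f(k) = 1.
Bound: deg f ≤ -1.
deg f ≤ -1 is impossible — no certificate.

none — t_k is not Gosper-summable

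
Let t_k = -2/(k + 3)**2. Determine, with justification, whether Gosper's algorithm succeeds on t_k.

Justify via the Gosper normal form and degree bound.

No — t_k has no hypergeometric antidifference.

Ratio r(k) = (k + 3)**2/(k + 4)**2.
Normal form (A,B,C) = (k**2 + 6*k + 9, k**2 + 8*k + 16, 1).
Set up (k**2 + 6*k + 9)·f(k+1) − (k**2 + 6*k + 9)·f(k) − (1) = 0.
From deg A=2, deg B=2, deg C=0: d=0.
Write f(k) = c0. Then LHS − RHS = -1, requiring -1 = 0: contradictory. No certificate.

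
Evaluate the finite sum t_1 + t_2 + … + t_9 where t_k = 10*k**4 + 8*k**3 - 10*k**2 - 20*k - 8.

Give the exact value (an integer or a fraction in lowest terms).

Σ = 165708

The ratio is (5*k**4 + 24*k**3 + 37*k**2 + 12*k - 10)/(5*k**4 + 4*k**3 - 5*k**2 - 10*k - 4).
Factor: A=1; B=1; C=k**4 + 4*k**3/5 - k**2 - 2*k - 4/5.
Set up (1)·f(k+1) − (1)·f(k) − (k**4 + 4*k**3/5 - k**2 - 2*k - 4/5) = 0.
From deg A=0, deg B=0, deg C=4: d=5.
Solving with deg f ≤ 5: f(k) = k**2*(2*k**3 - 3*k**2 - 4*k - 3)/10.
Then R = B(k−1)f/C = k**2*(2*k**3 - 3*k**2 - 4*k - 3)/(2*(5*k**4 + 4*k**3 - 5*k**2 - 10*k - 4)), so s_k = R(k)·t_k = k**2*(2*k**3 - 3*k**2 - 4*k - 3).
Δs = 10*k**4 + 8*k**3 - 10*k**2 - 20*k - 8, as required.
Σ_(k=1)^(9) t_k = s_(10) − s_(1) = 165700 − (-8) = 165708.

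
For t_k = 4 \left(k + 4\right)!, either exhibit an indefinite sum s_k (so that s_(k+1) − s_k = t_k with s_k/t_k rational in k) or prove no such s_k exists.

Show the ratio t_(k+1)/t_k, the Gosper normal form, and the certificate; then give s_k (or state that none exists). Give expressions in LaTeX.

none (Gosper's algorithm certifies no s_k)

r(k) = k + 5 after simplifying.
Factor: A=k + 5; B=1; C=1.
f must satisfy (k + 5)·f(k+1) − (1)·f(k) = 1.
Bound: deg f ≤ -1.
deg f ≤ -1 is impossible — no certificate.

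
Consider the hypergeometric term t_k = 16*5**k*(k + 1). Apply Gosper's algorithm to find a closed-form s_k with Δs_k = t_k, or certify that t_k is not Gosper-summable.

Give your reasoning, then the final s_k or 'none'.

s_k = 5**k*(4*k - 1)

r(k) = 5*(k + 2)/(k + 1) after simplifying.
Normal form (A,B,C) = (5, 1, k + 1).
f must satisfy (5)·f(k+1) − (1)·f(k) = k + 1.
d = 1 from the (0,0,1) case.
Solving with deg f ≤ 1: f(k) = (4*k - 1)/16.
Certificate R = B(k−1)f/C = (4*k - 1)/(16*(k + 1)) gives s_k = 5**k*(4*k - 1).
Δs = 16*5**k*(k + 1), as required.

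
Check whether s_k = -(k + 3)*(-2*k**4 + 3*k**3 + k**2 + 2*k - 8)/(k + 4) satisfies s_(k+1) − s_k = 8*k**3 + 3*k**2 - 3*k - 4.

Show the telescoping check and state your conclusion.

s_(k+1) = (2*k**5 + 13*k**4 + 22*k**3 + 3*k**2 - 16*k + 16)/(k + 5)
s_(k+1) − s_k = (8*k**5 + 69*k**4 + 146*k**3 + 19*k**2 - 82*k - 56)/(k**2 + 9*k + 20)
(s_(k+1) − s_k) − t_k = 2*(-3*k**4 - 19*k**3 - 5*k**2 + 7*k + 12)/(k**2 + 9*k + 20)

Invalid: residual 2*(-3*k**4 - 19*k**3 - 5*k**2 + 7*k + 12)/(k**2 + 9*k + 20) ≠ 0.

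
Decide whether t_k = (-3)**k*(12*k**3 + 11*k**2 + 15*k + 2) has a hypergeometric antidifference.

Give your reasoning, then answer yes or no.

Ratio r(k) = 3*(-12*k**3 - 47*k**2 - 73*k - 40)/(12*k**3 + 11*k**2 + 15*k + 2).
Factor: A=-3; B=1; C=k**3 + 11*k**2/12 + 5*k/4 + 1/6.
Need (-3)·f(k+1) − (1)·f(k) = k**3 + 11*k**2/12 + 5*k/4 + 1/6.
Degrees (0,0,3) ⇒ d ≤ 3.
Coefficient equations give f(k) = -(3*k**3 - 4*k**2 + 3*k - 1)/12.
R(k) = B(k−1)·f(k)/C(k) = -(3*k**3 - 4*k**2 + 3*k - 1)/(12*k**3 + 11*k**2 + 15*k + 2); s_k = R·t_k = (-3)**k*(-3*k**3 + 4*k**2 - 3*k + 1).
Verify: (-3)**k*(12*k**3 + 11*k**2 + 15*k + 2) matches t_k.

Yes. s_k = (-3)**k*(-3*k**3 + 4*k**2 - 3*k + 1).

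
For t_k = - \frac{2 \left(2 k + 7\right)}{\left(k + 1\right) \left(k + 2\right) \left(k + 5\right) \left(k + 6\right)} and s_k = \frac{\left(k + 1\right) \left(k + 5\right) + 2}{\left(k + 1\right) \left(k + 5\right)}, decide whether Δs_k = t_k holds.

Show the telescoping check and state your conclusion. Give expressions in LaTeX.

Valid — Δs_k = t_k.

s_(k+1) = ((k + 2)*(k + 6) + 2)/((k + 2)*(k + 6))
s_(k+1) − s_k = 2*(-2*k - 7)/(k**4 + 14*k**3 + 65*k**2 + 112*k + 60)
(s_(k+1) − s_k) − t_k = 0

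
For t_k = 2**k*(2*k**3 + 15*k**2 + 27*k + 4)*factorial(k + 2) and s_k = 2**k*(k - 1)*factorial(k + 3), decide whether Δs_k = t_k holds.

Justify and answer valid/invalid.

Invalid: residual -2**k*(2*k**2 + 5*k + 1)*factorial(k + 2) ≠ 0.

s_(k+1) = 2**(k + 1)*k*factorial(k + 4)
s_(k+1) − s_k = 2**k*(2*k**2 + 7*k + 1)*factorial(k + 3)
(s_(k+1) − s_k) − t_k = -2**k*(2*k**2 + 5*k + 1)*factorial(k + 2)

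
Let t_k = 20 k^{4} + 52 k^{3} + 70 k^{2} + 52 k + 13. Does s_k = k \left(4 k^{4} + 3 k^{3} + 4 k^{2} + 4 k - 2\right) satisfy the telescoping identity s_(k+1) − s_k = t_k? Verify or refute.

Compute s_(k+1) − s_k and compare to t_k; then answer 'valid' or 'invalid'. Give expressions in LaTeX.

s_(k+1) = 4*k**5 + 23*k**4 + 56*k**3 + 74*k**2 + 50*k + 13
s_(k+1) − s_k = 20*k**4 + 52*k**3 + 70*k**2 + 52*k + 13
(s_(k+1) − s_k) − t_k = 0

valid; difference matches t_k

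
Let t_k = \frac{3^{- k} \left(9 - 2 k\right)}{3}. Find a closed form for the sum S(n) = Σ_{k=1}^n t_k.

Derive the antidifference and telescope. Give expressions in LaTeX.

S(n) = 3^{- n - 1} \left(3^{n + 1} + n - 3\right)

Compute t_(k+1)/t_k: get (2*k - 7)/(3*(2*k - 9)).
Normal form (A,B,C) = (1/3, 1, k - 9/2).
Need (1/3)·f(k+1) − (1)·f(k) = k - 9/2.
From deg A=0, deg B=0, deg C=1: d=1.
Solve for f: f(k) = -3*(k - 4)/2 (degree 1 ≤ 1).
R(k) = B(k−1)·f(k)/C(k) = -3*(k - 4)/(2*k - 9); s_k = R·t_k = (k - 4)/3**k.
s_(k+1) − s_k = (9 - 2*k)/(3*3**k) = t_k.
Evaluate: s_(n+1) = 3**(-n - 1)*(n - 3); subtract s_(1) = -1 ⇒ S(n) = 3**(-n - 1)*(3**(n + 1) + n - 3).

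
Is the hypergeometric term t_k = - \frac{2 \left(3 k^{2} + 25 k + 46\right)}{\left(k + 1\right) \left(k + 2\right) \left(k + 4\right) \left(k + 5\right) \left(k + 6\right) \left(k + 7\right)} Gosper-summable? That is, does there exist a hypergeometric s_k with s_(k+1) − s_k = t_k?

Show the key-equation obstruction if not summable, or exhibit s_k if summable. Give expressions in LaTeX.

Yes. s_k = \frac{k \left(- k^{2} - 11 k - 34\right)}{12 \left(k^{3} + 11 k^{2} + 34 k + 24\right)}.

Step 1: r(k) = (k + 1)*(k + 4)*(25*k + 3*(k + 1)**2 + 71)/((k + 3)*(k + 8)*(3*k**2 + 25*k + 46)).
Normal form (A,B,C) = (k + 1, k + 8, k**3 + 34*k**2/3 + 121*k/3 + 46).
Solve (k + 1)·f(k+1) − (k + 7)·f(k) = k**3 + 34*k**2/3 + 121*k/3 + 46.
From deg A=1, deg B=1, deg C=3: d=6.
Match coefficients ⇒ f(k) = k*(k + 2)*(k + 3)*(k + 5)*(k**2 + 11*k + 34)/72.
Certificate R = B(k−1)f/C = k*(k + 2)*(k + 5)*(k + 7)*(k**2 + 11*k + 34)/(24*(3*k**2 + 25*k + 46)) gives s_k = k*(-k**2 - 11*k - 34)/(12*(k**3 + 11*k**2 + 34*k + 24)).
s_(k+1) − s_k = 2*(-3*k**2 - 25*k - 46)/(k**6 + 25*k**5 + 247*k**4 + 1219*k**3 + 3112*k**2 + 3796*k + 1680) = t_k.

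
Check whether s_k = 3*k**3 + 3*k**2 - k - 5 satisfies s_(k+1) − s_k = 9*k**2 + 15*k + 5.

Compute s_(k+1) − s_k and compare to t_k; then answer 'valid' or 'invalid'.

valid; difference matches t_k

s_(k+1) = k*(3*k**2 + 12*k + 14)
s_(k+1) − s_k = 9*k**2 + 15*k + 5
(s_(k+1) − s_k) − t_k = 0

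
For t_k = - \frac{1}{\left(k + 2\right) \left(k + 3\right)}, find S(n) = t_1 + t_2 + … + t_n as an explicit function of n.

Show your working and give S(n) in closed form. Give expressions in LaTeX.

r(k) = (k + 2)/(k + 4) after simplifying.
A = k + 2, B = k + 4, C = 1.
Set up (k + 2)·f(k+1) − (k + 3)·f(k) − (1) = 0.
From deg A=1, deg B=1, deg C=0: d=1.
A polynomial solution: f(k) = k/2.
R(k) = B(k−1)·f(k)/C(k) = k*(k + 3)/2; s_k = R·t_k = -k/(2*k + 4).
s_(k+1) − s_k = -1/(k**2 + 5*k + 6) = t_k.
Evaluate: s_(n+1) = (-n - 1)/(2*(n + 3)); subtract s_(1) = -1/6 ⇒ S(n) = -n/(3*n + 9).

S(n) = - \frac{n}{3 n + 9}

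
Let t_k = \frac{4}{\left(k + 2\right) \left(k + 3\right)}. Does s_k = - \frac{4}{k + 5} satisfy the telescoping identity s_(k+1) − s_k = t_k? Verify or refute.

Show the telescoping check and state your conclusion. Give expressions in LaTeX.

Invalid: residual \frac{24 \left(- k - 4\right)}{k^{4} + 16 k^{3} + 91 k^{2} + 216 k + 180} ≠ 0.

s_(k+1) = -4/(k + 6)
s_(k+1) − s_k = 4/((k + 5)*(k + 6))
(s_(k+1) − s_k) − t_k = 24*(-k - 4)/(k**4 + 16*k**3 + 91*k**2 + 216*k + 180)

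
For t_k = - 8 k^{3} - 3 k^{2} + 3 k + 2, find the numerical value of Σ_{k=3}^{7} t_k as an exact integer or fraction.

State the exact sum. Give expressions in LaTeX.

Σ = -6520

Ratio r(k) = (8*k**3 + 27*k**2 + 27*k + 6)/(8*k**3 + 3*k**2 - 3*k - 2).
So A=1 and B=1, with C=k**3 + 3*k**2/8 - 3*k/8 - 1/4.
Set up (1)·f(k+1) − (1)·f(k) − (k**3 + 3*k**2/8 - 3*k/8 - 1/4) = 0.
Bound: deg f ≤ 4.
Solving with deg f ≤ 4: f(k) = k**2*(2*k**2 - 3*k - 1)/8.
Certificate R = B(k−1)f/C = k**2*(2*k**2 - 3*k - 1)/(8*k**3 + 3*k**2 - 3*k - 2) gives s_k = k**2*(-2*k**2 + 3*k + 1).
Verify: -8*k**3 - 3*k**2 + 3*k + 2 matches t_k.
Sum = s_(8) − s_(3); s_(8) = -6592, s_(3) = -72 ⇒ -6520.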